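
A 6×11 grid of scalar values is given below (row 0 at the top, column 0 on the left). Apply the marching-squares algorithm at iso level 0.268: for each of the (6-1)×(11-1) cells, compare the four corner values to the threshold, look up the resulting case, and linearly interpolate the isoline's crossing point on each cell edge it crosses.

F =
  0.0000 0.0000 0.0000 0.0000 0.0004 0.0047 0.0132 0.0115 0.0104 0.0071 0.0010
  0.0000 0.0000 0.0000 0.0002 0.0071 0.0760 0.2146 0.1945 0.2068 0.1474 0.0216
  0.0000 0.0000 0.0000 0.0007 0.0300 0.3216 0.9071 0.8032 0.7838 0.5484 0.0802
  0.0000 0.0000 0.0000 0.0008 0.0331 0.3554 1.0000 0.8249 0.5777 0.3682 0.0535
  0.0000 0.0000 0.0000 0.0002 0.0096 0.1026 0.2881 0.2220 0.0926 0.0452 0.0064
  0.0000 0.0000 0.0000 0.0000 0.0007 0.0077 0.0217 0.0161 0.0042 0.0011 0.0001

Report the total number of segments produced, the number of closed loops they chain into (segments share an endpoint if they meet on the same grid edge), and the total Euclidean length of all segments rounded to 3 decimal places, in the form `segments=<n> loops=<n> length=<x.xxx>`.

cell (1,4): code 0100 → (1.782,5.000)–(2.000,4.816)
cell (1,5): code 1100 → (1.077,6.000)–(1.782,5.000)
cell (1,6): code 1100 → (1.121,7.000)–(1.077,6.000)
cell (1,7): code 1100 → (1.106,8.000)–(1.121,7.000)
cell (1,8): code 1100 → (1.301,9.000)–(1.106,8.000)
cell (1,9): code 1000 → (2.000,9.599)–(1.301,9.000)
cell (2,4): code 0110 → (2.000,4.816)–(3.000,4.729)
cell (2,9): code 1001 → (3.000,9.318)–(2.000,9.599)
cell (3,4): code 0010 → (3.000,4.729)–(3.346,5.000)
cell (3,5): code 0111 → (3.346,5.000)–(4.000,5.892)
cell (3,6): code 1011 → (4.000,6.304)–(3.924,7.000)
cell (3,7): code 0011 → (3.924,7.000)–(3.638,8.000)
cell (3,8): code 0011 → (3.638,8.000)–(3.310,9.000)
cell (3,9): code 0001 → (3.310,9.000)–(3.000,9.318)
cell (4,5): code 0010 → (4.000,5.892)–(4.075,6.000)
cell (4,6): code 0001 → (4.075,6.000)–(4.000,6.304)
total: 16 segments, chained into 1 closed loop(s), length Σ = 12.719233

segments=16 loops=1 length=12.719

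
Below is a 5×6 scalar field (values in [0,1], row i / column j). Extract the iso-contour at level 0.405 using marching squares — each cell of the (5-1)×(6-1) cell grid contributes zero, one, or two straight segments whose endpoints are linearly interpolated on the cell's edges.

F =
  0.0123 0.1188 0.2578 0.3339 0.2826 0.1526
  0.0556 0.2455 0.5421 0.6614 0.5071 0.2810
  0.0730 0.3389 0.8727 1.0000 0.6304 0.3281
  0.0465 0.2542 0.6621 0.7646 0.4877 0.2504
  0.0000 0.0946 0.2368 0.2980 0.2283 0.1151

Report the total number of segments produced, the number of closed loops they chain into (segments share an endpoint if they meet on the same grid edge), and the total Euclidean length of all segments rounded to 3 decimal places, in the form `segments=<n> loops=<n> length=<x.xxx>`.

segments=12 loops=1 length=11.093

cell (0,1): code 0100 → (0.518,2.000)–(1.000,1.538)
cell (0,2): code 1100 → (0.217,3.000)–(0.518,2.000)
cell (0,3): code 1100 → (0.545,4.000)–(0.217,3.000)
cell (0,4): code 1000 → (1.000,4.452)–(0.545,4.000)
cell (1,1): code 0110 → (1.000,1.538)–(2.000,1.124)
cell (1,4): code 1001 → (2.000,4.746)–(1.000,4.452)
cell (2,1): code 0110 → (2.000,1.124)–(3.000,1.370)
cell (2,4): code 1001 → (3.000,4.349)–(2.000,4.746)
cell (3,1): code 0010 → (3.000,1.370)–(3.605,2.000)
cell (3,2): code 0011 → (3.605,2.000)–(3.771,3.000)
cell (3,3): code 0011 → (3.771,3.000)–(3.319,4.000)
cell (3,4): code 0001 → (3.319,4.000)–(3.000,4.349)
total: 12 segments, chained into 1 closed loop(s), length Σ = 11.092666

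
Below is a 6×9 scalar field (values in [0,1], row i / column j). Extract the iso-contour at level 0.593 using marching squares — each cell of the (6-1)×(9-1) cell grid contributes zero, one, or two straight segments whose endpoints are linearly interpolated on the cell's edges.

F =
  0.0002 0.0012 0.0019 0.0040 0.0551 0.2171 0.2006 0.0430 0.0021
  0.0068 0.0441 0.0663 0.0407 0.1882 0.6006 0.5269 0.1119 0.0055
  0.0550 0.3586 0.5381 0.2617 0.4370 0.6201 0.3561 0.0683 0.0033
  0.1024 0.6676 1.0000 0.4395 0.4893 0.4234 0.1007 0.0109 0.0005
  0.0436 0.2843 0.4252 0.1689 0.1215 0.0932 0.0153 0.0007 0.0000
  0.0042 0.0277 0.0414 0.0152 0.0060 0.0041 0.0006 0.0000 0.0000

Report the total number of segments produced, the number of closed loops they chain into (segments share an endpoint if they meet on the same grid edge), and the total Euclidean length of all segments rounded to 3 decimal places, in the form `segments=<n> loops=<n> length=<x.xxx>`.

cell (0,4): code 0100 → (0.980,5.000)–(1.000,4.982)
cell (0,5): code 1000 → (1.000,5.103)–(0.980,5.000)
cell (1,4): code 0110 → (1.000,4.982)–(2.000,4.852)
cell (1,5): code 1001 → (2.000,5.103)–(1.000,5.103)
cell (2,0): code 0100 → (2.759,1.000)–(3.000,0.868)
cell (2,1): code 1100 → (2.119,2.000)–(2.759,1.000)
cell (2,2): code 1000 → (3.000,2.726)–(2.119,2.000)
cell (2,4): code 0010 → (2.000,4.852)–(2.138,5.000)
cell (2,5): code 0001 → (2.138,5.000)–(2.000,5.103)
cell (3,0): code 0010 → (3.000,0.868)–(3.195,1.000)
cell (3,1): code 0011 → (3.195,1.000)–(3.708,2.000)
cell (3,2): code 0001 → (3.708,2.000)–(3.000,2.726)
total: 12 segments, chained into 2 closed loop(s), length Σ = 7.491993

segments=12 loops=2 length=7.492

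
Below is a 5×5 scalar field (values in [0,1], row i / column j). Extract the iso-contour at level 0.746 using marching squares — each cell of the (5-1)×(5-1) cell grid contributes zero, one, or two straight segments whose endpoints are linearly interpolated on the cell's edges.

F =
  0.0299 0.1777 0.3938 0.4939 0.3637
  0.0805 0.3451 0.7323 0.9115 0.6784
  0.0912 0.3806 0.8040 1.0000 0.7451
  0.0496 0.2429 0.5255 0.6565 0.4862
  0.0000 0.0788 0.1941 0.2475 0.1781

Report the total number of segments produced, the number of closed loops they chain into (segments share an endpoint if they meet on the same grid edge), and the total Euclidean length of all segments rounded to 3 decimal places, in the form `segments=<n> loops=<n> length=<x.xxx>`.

segments=8 loops=1 length=6.507

cell (0,2): code 0100 → (0.604,3.000)–(1.000,2.076)
cell (0,3): code 1000 → (1.000,3.710)–(0.604,3.000)
cell (1,1): code 0100 → (1.191,2.000)–(2.000,1.863)
cell (1,2): code 1110 → (1.000,2.076)–(1.191,2.000)
cell (1,3): code 1001 → (2.000,3.996)–(1.000,3.710)
cell (2,1): code 0010 → (2.000,1.863)–(2.208,2.000)
cell (2,2): code 0011 → (2.208,2.000)–(2.739,3.000)
cell (2,3): code 0001 → (2.739,3.000)–(2.000,3.996)
total: 8 segments, chained into 1 closed loop(s), length Σ = 6.507033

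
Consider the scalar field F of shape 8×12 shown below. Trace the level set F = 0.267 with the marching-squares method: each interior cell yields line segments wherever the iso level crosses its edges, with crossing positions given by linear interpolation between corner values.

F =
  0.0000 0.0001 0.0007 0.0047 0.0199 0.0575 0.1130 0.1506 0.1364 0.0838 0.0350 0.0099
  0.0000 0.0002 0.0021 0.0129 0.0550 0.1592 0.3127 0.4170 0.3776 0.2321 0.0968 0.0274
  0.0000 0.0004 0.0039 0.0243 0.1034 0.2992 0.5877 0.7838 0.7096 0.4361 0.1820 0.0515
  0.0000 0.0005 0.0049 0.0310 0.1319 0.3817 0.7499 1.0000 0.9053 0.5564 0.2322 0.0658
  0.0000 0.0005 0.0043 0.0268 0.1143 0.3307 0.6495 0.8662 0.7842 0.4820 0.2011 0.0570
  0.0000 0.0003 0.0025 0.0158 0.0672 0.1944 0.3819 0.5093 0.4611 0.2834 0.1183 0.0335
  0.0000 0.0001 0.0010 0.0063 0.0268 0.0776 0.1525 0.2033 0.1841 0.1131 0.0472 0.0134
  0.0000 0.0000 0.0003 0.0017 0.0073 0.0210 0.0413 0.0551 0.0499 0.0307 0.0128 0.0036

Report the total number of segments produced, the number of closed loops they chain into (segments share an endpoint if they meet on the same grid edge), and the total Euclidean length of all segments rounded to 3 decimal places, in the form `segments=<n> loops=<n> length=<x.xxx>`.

cell (0,5): code 0100 → (0.771,6.000)–(1.000,5.702)
cell (0,6): code 1100 → (0.437,7.000)–(0.771,6.000)
cell (0,7): code 1100 → (0.541,8.000)–(0.437,7.000)
cell (0,8): code 1000 → (1.000,8.760)–(0.541,8.000)
cell (1,4): code 0100 → (1.770,5.000)–(2.000,4.836)
cell (1,5): code 1110 → (1.000,5.702)–(1.770,5.000)
cell (1,8): code 1101 → (1.171,9.000)–(1.000,8.760)
cell (1,9): code 1000 → (2.000,9.665)–(1.171,9.000)
cell (2,4): code 0110 → (2.000,4.836)–(3.000,4.541)
cell (2,9): code 1001 → (3.000,9.893)–(2.000,9.665)
cell (3,4): code 0110 → (3.000,4.541)–(4.000,4.706)
cell (3,9): code 1001 → (4.000,9.765)–(3.000,9.893)
cell (4,4): code 0010 → (4.000,4.706)–(4.467,5.000)
cell (4,5): code 0111 → (4.467,5.000)–(5.000,5.387)
cell (4,9): code 1001 → (5.000,9.099)–(4.000,9.765)
cell (5,5): code 0010 → (5.000,5.387)–(5.501,6.000)
cell (5,6): code 0011 → (5.501,6.000)–(5.792,7.000)
cell (5,7): code 0011 → (5.792,7.000)–(5.701,8.000)
cell (5,8): code 0011 → (5.701,8.000)–(5.096,9.000)
cell (5,9): code 0001 → (5.096,9.000)–(5.000,9.099)
total: 20 segments, chained into 1 closed loop(s), length Σ = 16.651393

segments=20 loops=1 length=16.651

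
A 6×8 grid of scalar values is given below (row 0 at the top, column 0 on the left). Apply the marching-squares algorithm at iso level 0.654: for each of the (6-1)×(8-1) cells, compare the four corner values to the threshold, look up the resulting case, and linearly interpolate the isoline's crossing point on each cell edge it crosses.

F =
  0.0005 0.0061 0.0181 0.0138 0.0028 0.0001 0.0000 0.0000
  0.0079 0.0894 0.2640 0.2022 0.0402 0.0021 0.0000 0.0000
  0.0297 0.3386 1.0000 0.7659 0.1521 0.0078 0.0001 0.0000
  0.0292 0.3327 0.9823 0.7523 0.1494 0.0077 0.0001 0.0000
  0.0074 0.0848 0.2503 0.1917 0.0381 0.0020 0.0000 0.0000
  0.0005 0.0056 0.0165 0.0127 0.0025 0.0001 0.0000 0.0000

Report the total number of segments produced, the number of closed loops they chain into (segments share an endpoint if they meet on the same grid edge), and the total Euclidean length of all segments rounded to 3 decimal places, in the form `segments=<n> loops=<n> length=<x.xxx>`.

cell (1,1): code 0100 → (1.530,2.000)–(2.000,1.477)
cell (1,2): code 1100 → (1.801,3.000)–(1.530,2.000)
cell (1,3): code 1000 → (2.000,3.182)–(1.801,3.000)
cell (2,1): code 0110 → (2.000,1.477)–(3.000,1.495)
cell (2,3): code 1001 → (3.000,3.163)–(2.000,3.182)
cell (3,1): code 0010 → (3.000,1.495)–(3.448,2.000)
cell (3,2): code 0011 → (3.448,2.000)–(3.175,3.000)
cell (3,3): code 0001 → (3.175,3.000)–(3.000,3.163)
total: 8 segments, chained into 1 closed loop(s), length Σ = 5.961189

segments=8 loops=1 length=5.961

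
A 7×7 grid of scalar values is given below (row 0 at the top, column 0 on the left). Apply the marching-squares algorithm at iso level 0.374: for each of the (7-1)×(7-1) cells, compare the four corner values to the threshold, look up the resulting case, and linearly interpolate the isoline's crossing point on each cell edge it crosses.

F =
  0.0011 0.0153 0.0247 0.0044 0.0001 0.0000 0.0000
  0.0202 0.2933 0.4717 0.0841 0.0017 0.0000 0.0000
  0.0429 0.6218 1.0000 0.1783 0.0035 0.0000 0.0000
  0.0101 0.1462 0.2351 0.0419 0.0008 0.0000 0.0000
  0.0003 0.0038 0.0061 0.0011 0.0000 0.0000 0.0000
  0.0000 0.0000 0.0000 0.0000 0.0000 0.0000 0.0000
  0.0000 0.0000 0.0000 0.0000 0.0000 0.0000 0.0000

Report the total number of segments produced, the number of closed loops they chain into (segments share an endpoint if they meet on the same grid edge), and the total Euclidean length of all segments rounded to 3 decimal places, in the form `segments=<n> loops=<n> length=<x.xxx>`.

segments=8 loops=1 length=6.264

cell (0,1): code 0100 → (0.781,2.000)–(1.000,1.452)
cell (0,2): code 1000 → (1.000,2.252)–(0.781,2.000)
cell (1,0): code 0100 → (1.246,1.000)–(2.000,0.572)
cell (1,1): code 1110 → (1.000,1.452)–(1.246,1.000)
cell (1,2): code 1001 → (2.000,2.762)–(1.000,2.252)
cell (2,0): code 0010 → (2.000,0.572)–(2.521,1.000)
cell (2,1): code 0011 → (2.521,1.000)–(2.818,2.000)
cell (2,2): code 0001 → (2.818,2.000)–(2.000,2.762)
total: 8 segments, chained into 1 closed loop(s), length Σ = 6.263511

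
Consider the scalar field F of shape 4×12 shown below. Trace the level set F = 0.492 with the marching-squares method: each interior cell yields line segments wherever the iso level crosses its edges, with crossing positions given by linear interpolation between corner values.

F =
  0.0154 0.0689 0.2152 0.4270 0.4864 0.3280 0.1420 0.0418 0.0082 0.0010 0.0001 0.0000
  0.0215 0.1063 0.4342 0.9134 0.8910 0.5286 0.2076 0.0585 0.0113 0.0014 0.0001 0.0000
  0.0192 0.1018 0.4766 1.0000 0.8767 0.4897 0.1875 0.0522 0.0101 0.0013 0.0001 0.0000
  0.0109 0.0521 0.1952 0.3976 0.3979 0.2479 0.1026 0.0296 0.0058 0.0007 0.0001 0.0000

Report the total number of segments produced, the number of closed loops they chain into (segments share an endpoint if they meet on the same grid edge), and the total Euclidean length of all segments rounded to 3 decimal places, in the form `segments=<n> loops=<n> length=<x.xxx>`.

cell (0,2): code 0100 → (0.134,3.000)–(1.000,2.121)
cell (0,3): code 1100 → (0.014,4.000)–(0.134,3.000)
cell (0,4): code 1100 → (0.818,5.000)–(0.014,4.000)
cell (0,5): code 1000 → (1.000,5.114)–(0.818,5.000)
cell (1,2): code 0110 → (1.000,2.121)–(2.000,2.029)
cell (1,4): code 1011 → (2.000,4.994)–(1.941,5.000)
cell (1,5): code 0001 → (1.941,5.000)–(1.000,5.114)
cell (2,2): code 0010 → (2.000,2.029)–(2.843,3.000)
cell (2,3): code 0011 → (2.843,3.000)–(2.803,4.000)
cell (2,4): code 0001 → (2.803,4.000)–(2.000,4.994)
total: 10 segments, chained into 1 closed loop(s), length Σ = 9.315751

segments=10 loops=1 length=9.316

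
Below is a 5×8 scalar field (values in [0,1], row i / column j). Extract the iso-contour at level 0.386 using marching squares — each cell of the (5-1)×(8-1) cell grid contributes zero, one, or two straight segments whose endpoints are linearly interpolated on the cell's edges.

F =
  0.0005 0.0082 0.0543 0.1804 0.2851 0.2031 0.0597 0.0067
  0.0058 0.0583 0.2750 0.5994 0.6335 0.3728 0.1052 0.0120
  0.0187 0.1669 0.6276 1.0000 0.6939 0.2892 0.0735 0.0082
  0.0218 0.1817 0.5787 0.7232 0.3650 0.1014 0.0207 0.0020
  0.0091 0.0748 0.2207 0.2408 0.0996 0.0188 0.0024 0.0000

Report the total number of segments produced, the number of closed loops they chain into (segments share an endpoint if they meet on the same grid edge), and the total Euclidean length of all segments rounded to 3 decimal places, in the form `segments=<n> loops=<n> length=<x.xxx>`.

cell (0,2): code 0100 → (0.491,3.000)–(1.000,2.342)
cell (0,3): code 1100 → (0.290,4.000)–(0.491,3.000)
cell (0,4): code 1000 → (1.000,4.949)–(0.290,4.000)
cell (1,1): code 0100 → (1.315,2.000)–(2.000,1.476)
cell (1,2): code 1110 → (1.000,2.342)–(1.315,2.000)
cell (1,4): code 1001 → (2.000,4.761)–(1.000,4.949)
cell (2,1): code 0110 → (2.000,1.476)–(3.000,1.515)
cell (2,3): code 1011 → (3.000,3.941)–(2.936,4.000)
cell (2,4): code 0001 → (2.936,4.000)–(2.000,4.761)
cell (3,1): code 0010 → (3.000,1.515)–(3.538,2.000)
cell (3,2): code 0011 → (3.538,2.000)–(3.699,3.000)
cell (3,3): code 0001 → (3.699,3.000)–(3.000,3.941)
total: 12 segments, chained into 1 closed loop(s), length Σ = 10.587033

segments=12 loops=1 length=10.587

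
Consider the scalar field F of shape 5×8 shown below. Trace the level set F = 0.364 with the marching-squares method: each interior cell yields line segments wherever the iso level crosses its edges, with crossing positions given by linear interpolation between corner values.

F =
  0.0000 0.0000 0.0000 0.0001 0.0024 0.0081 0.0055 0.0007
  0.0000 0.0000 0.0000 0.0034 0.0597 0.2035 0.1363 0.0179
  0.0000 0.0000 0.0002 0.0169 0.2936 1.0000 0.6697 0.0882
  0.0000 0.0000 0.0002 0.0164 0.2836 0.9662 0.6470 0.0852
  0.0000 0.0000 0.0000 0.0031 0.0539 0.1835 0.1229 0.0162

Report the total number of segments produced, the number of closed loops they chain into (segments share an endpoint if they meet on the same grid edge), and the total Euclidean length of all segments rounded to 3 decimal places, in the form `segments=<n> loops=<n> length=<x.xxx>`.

segments=8 loops=1 length=7.942

cell (1,4): code 0100 → (1.202,5.000)–(2.000,4.100)
cell (1,5): code 1100 → (1.427,6.000)–(1.202,5.000)
cell (1,6): code 1000 → (2.000,6.526)–(1.427,6.000)
cell (2,4): code 0110 → (2.000,4.100)–(3.000,4.118)
cell (2,6): code 1001 → (3.000,6.504)–(2.000,6.526)
cell (3,4): code 0010 → (3.000,4.118)–(3.769,5.000)
cell (3,5): code 0011 → (3.769,5.000)–(3.540,6.000)
cell (3,6): code 0001 → (3.540,6.000)–(3.000,6.504)
total: 8 segments, chained into 1 closed loop(s), length Σ = 7.941631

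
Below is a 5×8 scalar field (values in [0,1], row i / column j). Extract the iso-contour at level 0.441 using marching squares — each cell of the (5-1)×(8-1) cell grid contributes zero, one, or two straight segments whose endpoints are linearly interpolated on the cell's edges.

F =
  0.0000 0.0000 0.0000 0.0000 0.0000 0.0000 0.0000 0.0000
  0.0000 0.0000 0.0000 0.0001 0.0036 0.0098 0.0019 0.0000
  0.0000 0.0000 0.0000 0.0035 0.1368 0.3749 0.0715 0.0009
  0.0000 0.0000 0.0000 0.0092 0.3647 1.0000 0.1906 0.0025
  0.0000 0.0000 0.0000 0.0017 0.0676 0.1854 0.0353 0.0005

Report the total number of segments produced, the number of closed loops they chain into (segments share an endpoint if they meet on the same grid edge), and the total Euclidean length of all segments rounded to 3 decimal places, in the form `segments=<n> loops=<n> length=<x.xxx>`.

segments=4 loops=1 length=4.474

cell (2,4): code 0100 → (2.106,5.000)–(3.000,4.120)
cell (2,5): code 1000 → (3.000,5.691)–(2.106,5.000)
cell (3,4): code 0010 → (3.000,4.120)–(3.686,5.000)
cell (3,5): code 0001 → (3.686,5.000)–(3.000,5.691)
total: 4 segments, chained into 1 closed loop(s), length Σ = 4.473905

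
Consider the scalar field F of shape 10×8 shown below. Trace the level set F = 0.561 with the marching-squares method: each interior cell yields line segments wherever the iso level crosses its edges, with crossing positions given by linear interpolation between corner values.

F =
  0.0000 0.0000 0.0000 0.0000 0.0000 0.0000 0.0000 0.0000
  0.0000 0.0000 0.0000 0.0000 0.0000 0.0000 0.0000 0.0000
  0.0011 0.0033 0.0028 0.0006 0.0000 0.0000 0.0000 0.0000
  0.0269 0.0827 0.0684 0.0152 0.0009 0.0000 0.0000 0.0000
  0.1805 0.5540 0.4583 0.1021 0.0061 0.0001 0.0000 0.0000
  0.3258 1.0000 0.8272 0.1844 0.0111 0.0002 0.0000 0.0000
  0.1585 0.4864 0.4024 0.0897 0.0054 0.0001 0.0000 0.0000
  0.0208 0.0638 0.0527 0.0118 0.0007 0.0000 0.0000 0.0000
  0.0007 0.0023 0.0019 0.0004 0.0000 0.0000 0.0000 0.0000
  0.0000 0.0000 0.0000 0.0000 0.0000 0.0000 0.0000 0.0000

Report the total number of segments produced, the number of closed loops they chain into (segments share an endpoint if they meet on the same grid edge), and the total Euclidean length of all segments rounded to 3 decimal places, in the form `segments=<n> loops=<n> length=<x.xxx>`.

cell (4,0): code 0100 → (4.016,1.000)–(5.000,0.349)
cell (4,1): code 1100 → (4.278,2.000)–(4.016,1.000)
cell (4,2): code 1000 → (5.000,2.414)–(4.278,2.000)
cell (5,0): code 0010 → (5.000,0.349)–(5.855,1.000)
cell (5,1): code 0011 → (5.855,1.000)–(5.627,2.000)
cell (5,2): code 0001 → (5.627,2.000)–(5.000,2.414)
total: 6 segments, chained into 1 closed loop(s), length Σ = 5.897437

segments=6 loops=1 length=5.897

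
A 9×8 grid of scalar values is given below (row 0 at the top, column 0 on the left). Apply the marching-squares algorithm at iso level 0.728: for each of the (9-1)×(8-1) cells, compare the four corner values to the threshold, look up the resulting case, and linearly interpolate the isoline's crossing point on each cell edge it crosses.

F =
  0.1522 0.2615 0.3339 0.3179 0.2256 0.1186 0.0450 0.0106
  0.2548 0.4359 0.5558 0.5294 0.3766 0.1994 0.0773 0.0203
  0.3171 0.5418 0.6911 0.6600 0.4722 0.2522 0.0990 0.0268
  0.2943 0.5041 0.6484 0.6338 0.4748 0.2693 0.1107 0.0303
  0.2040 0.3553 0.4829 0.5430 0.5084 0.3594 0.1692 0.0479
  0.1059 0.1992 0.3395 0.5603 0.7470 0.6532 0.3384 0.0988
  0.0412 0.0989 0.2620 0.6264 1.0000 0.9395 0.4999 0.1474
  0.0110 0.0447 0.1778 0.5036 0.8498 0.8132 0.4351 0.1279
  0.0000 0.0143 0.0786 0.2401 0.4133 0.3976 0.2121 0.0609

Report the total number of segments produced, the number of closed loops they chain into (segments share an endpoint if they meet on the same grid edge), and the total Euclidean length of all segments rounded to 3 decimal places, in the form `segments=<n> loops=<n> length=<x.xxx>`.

cell (4,3): code 0100 → (4.920,4.000)–(5.000,3.898)
cell (4,4): code 1000 → (5.000,4.203)–(4.920,4.000)
cell (5,3): code 0110 → (5.000,3.898)–(6.000,3.272)
cell (5,4): code 1101 → (5.261,5.000)–(5.000,4.203)
cell (5,5): code 1000 → (6.000,5.481)–(5.261,5.000)
cell (6,3): code 0110 → (6.000,3.272)–(7.000,3.648)
cell (6,5): code 1001 → (7.000,5.225)–(6.000,5.481)
cell (7,3): code 0010 → (7.000,3.648)–(7.279,4.000)
cell (7,4): code 0011 → (7.279,4.000)–(7.205,5.000)
cell (7,5): code 0001 → (7.205,5.000)–(7.000,5.225)
total: 10 segments, chained into 1 closed loop(s), length Σ = 7.104584

segments=10 loops=1 length=7.105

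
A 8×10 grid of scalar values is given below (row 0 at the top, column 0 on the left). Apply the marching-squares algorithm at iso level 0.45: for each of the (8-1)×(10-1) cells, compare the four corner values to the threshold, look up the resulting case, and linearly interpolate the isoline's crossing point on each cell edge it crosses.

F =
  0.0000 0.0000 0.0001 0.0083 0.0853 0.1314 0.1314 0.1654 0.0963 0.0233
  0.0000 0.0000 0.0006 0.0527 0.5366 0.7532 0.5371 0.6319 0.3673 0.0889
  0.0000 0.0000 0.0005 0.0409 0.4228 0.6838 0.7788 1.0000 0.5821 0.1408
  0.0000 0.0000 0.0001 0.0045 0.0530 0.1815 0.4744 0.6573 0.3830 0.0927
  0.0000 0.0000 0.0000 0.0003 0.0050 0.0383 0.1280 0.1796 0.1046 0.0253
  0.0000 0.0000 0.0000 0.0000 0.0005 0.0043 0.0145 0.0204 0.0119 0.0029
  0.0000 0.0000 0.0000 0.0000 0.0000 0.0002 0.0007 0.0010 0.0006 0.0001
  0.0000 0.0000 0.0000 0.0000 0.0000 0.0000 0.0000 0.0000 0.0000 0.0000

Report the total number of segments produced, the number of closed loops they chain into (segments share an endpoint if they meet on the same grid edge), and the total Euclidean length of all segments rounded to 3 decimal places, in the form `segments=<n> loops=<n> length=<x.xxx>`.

segments=16 loops=1 length=11.629

cell (0,3): code 0100 → (0.808,4.000)–(1.000,3.821)
cell (0,4): code 1100 → (0.512,5.000)–(0.808,4.000)
cell (0,5): code 1100 → (0.785,6.000)–(0.512,5.000)
cell (0,6): code 1100 → (0.610,7.000)–(0.785,6.000)
cell (0,7): code 1000 → (1.000,7.687)–(0.610,7.000)
cell (1,3): code 0010 → (1.000,3.821)–(1.761,4.000)
cell (1,4): code 0111 → (1.761,4.000)–(2.000,4.104)
cell (1,7): code 1101 → (1.385,8.000)–(1.000,7.687)
cell (1,8): code 1000 → (2.000,8.299)–(1.385,8.000)
cell (2,4): code 0010 → (2.000,4.104)–(2.465,5.000)
cell (2,5): code 0111 → (2.465,5.000)–(3.000,5.917)
cell (2,7): code 1011 → (3.000,7.756)–(2.663,8.000)
cell (2,8): code 0001 → (2.663,8.000)–(2.000,8.299)
cell (3,5): code 0010 → (3.000,5.917)–(3.070,6.000)
cell (3,6): code 0011 → (3.070,6.000)–(3.434,7.000)
cell (3,7): code 0001 → (3.434,7.000)–(3.000,7.756)
total: 16 segments, chained into 1 closed loop(s), length Σ = 11.628668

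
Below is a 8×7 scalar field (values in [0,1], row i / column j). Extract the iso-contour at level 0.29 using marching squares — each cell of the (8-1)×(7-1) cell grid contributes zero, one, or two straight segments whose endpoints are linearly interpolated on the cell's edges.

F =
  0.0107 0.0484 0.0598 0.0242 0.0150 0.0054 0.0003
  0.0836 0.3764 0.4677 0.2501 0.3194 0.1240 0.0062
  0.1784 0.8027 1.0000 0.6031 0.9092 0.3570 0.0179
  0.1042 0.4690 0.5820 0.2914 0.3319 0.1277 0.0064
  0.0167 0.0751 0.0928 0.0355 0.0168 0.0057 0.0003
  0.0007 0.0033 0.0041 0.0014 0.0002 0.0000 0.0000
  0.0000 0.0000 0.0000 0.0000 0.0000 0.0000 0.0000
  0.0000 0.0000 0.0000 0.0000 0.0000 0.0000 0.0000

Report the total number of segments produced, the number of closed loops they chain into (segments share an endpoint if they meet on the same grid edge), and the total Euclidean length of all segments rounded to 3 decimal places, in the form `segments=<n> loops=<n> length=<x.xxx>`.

segments=18 loops=1 length=12.903

cell (0,0): code 0100 → (0.737,1.000)–(1.000,0.705)
cell (0,1): code 1100 → (0.564,2.000)–(0.737,1.000)
cell (0,2): code 1000 → (1.000,2.817)–(0.564,2.000)
cell (0,3): code 0100 → (0.903,4.000)–(1.000,3.576)
cell (0,4): code 1000 → (1.000,4.150)–(0.903,4.000)
cell (1,0): code 0110 → (1.000,0.705)–(2.000,0.179)
cell (1,2): code 1101 → (1.113,3.000)–(1.000,2.817)
cell (1,3): code 1110 → (1.000,3.576)–(1.113,3.000)
cell (1,4): code 1101 → (1.712,5.000)–(1.000,4.150)
cell (1,5): code 1000 → (2.000,5.198)–(1.712,5.000)
cell (2,0): code 0110 → (2.000,0.179)–(3.000,0.509)
cell (2,4): code 1011 → (3.000,4.205)–(2.292,5.000)
cell (2,5): code 0001 → (2.292,5.000)–(2.000,5.198)
cell (3,0): code 0010 → (3.000,0.509)–(3.454,1.000)
cell (3,1): code 0011 → (3.454,1.000)–(3.597,2.000)
cell (3,2): code 0011 → (3.597,2.000)–(3.005,3.000)
cell (3,3): code 0011 → (3.005,3.000)–(3.133,4.000)
cell (3,4): code 0001 → (3.133,4.000)–(3.000,4.205)
total: 18 segments, chained into 1 closed loop(s), length Σ = 12.903012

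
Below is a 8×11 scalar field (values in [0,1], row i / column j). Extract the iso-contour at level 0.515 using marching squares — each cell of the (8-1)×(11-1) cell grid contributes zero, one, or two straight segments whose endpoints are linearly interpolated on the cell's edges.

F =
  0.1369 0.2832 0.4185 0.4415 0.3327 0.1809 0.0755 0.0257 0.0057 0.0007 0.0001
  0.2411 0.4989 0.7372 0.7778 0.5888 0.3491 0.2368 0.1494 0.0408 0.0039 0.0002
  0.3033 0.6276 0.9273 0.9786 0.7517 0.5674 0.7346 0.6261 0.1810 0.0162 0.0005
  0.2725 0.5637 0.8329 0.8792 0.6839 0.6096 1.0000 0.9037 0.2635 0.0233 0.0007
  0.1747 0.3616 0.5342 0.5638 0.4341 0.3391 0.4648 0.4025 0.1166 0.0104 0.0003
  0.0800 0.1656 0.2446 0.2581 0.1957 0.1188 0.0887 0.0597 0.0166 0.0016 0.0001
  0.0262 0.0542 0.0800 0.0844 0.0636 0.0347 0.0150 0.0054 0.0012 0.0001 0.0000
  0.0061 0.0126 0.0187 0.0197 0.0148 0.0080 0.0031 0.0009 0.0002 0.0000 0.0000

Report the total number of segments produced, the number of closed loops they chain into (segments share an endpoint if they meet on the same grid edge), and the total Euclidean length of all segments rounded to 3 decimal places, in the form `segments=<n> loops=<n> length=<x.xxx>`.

segments=22 loops=1 length=18.174

cell (0,1): code 0100 → (0.303,2.000)–(1.000,1.068)
cell (0,2): code 1100 → (0.219,3.000)–(0.303,2.000)
cell (0,3): code 1100 → (0.712,4.000)–(0.219,3.000)
cell (0,4): code 1000 → (1.000,4.308)–(0.712,4.000)
cell (1,0): code 0100 → (1.125,1.000)–(2.000,0.653)
cell (1,1): code 1110 → (1.000,1.068)–(1.125,1.000)
cell (1,4): code 1101 → (1.760,5.000)–(1.000,4.308)
cell (1,5): code 1100 → (1.559,6.000)–(1.760,5.000)
cell (1,6): code 1100 → (1.767,7.000)–(1.559,6.000)
cell (1,7): code 1000 → (2.000,7.250)–(1.767,7.000)
cell (2,0): code 0110 → (2.000,0.653)–(3.000,0.833)
cell (2,7): code 1001 → (3.000,7.607)–(2.000,7.250)
cell (3,0): code 0010 → (3.000,0.833)–(3.241,1.000)
cell (3,1): code 0111 → (3.241,1.000)–(4.000,1.889)
cell (3,3): code 1011 → (4.000,3.376)–(3.676,4.000)
cell (3,4): code 0011 → (3.676,4.000)–(3.350,5.000)
cell (3,5): code 0011 → (3.350,5.000)–(3.906,6.000)
cell (3,6): code 0011 → (3.906,6.000)–(3.776,7.000)
cell (3,7): code 0001 → (3.776,7.000)–(3.000,7.607)
cell (4,1): code 0010 → (4.000,1.889)–(4.066,2.000)
cell (4,2): code 0011 → (4.066,2.000)–(4.160,3.000)
cell (4,3): code 0001 → (4.160,3.000)–(4.000,3.376)
total: 22 segments, chained into 1 closed loop(s), length Σ = 18.174148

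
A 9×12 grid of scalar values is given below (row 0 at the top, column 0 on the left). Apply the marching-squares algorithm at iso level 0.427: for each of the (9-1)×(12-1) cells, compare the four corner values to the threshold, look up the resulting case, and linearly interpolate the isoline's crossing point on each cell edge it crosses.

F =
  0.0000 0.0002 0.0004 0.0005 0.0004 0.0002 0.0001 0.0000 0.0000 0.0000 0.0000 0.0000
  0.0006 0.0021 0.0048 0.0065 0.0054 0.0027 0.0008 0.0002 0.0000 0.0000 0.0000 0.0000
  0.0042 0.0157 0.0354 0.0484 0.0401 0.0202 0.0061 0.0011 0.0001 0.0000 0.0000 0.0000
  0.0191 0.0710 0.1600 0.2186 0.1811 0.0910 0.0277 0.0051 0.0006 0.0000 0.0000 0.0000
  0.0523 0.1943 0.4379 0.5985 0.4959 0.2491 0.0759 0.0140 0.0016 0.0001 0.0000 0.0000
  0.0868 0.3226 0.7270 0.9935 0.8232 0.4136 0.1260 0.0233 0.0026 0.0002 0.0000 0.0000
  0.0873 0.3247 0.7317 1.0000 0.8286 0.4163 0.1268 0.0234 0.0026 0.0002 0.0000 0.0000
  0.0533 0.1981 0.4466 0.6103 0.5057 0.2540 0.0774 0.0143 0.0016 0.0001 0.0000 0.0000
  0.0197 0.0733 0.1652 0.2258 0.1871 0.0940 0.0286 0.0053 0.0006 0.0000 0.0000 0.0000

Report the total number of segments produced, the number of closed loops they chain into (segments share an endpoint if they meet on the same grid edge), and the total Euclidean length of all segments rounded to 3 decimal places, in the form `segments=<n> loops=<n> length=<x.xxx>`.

cell (3,1): code 0100 → (3.961,2.000)–(4.000,1.955)
cell (3,2): code 1100 → (3.549,3.000)–(3.961,2.000)
cell (3,3): code 1100 → (3.781,4.000)–(3.549,3.000)
cell (3,4): code 1000 → (4.000,4.279)–(3.781,4.000)
cell (4,1): code 0110 → (4.000,1.955)–(5.000,1.258)
cell (4,4): code 1001 → (5.000,4.967)–(4.000,4.279)
cell (5,1): code 0110 → (5.000,1.258)–(6.000,1.251)
cell (5,4): code 1001 → (6.000,4.974)–(5.000,4.967)
cell (6,1): code 0110 → (6.000,1.251)–(7.000,1.921)
cell (6,4): code 1001 → (7.000,4.313)–(6.000,4.974)
cell (7,1): code 0010 → (7.000,1.921)–(7.070,2.000)
cell (7,2): code 0011 → (7.070,2.000)–(7.477,3.000)
cell (7,3): code 0011 → (7.477,3.000)–(7.247,4.000)
cell (7,4): code 0001 → (7.247,4.000)–(7.000,4.313)
total: 14 segments, chained into 1 closed loop(s), length Σ = 11.967398

segments=14 loops=1 length=11.967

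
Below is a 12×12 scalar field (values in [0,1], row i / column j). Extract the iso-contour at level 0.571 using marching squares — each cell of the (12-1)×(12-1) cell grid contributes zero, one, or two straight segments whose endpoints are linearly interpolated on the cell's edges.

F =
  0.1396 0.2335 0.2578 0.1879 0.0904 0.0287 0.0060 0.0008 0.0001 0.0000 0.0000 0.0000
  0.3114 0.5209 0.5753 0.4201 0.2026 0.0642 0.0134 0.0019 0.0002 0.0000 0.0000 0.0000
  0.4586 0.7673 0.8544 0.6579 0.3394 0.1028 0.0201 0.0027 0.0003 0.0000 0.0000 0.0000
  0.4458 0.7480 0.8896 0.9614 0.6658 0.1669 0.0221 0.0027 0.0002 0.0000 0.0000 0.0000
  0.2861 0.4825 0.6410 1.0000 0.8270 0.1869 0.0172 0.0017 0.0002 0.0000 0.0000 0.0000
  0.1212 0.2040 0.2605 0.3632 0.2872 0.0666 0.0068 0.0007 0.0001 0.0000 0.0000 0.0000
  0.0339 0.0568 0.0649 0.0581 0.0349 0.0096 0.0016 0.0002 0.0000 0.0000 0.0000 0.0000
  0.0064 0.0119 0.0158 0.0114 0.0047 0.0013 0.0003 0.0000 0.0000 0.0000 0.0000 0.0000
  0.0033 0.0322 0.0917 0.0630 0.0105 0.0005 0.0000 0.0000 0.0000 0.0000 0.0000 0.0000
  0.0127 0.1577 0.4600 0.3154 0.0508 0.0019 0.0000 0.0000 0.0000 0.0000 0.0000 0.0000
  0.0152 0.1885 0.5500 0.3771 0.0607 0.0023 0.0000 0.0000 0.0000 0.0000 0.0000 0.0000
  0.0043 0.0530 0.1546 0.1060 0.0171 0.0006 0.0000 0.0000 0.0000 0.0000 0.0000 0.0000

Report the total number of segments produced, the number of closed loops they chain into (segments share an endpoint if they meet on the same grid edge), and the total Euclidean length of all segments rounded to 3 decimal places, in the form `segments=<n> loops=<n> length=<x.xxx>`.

segments=16 loops=1 length=11.846

cell (0,1): code 0100 → (0.986,2.000)–(1.000,1.921)
cell (0,2): code 1000 → (1.000,2.028)–(0.986,2.000)
cell (1,0): code 0100 → (1.203,1.000)–(2.000,0.364)
cell (1,1): code 1110 → (1.000,1.921)–(1.203,1.000)
cell (1,2): code 1101 → (1.635,3.000)–(1.000,2.028)
cell (1,3): code 1000 → (2.000,3.273)–(1.635,3.000)
cell (2,0): code 0110 → (2.000,0.364)–(3.000,0.414)
cell (2,3): code 1101 → (2.710,4.000)–(2.000,3.273)
cell (2,4): code 1000 → (3.000,4.190)–(2.710,4.000)
cell (3,0): code 0010 → (3.000,0.414)–(3.667,1.000)
cell (3,1): code 0111 → (3.667,1.000)–(4.000,1.558)
cell (3,4): code 1001 → (4.000,4.400)–(3.000,4.190)
cell (4,1): code 0010 → (4.000,1.558)–(4.184,2.000)
cell (4,2): code 0011 → (4.184,2.000)–(4.674,3.000)
cell (4,3): code 0011 → (4.674,3.000)–(4.474,4.000)
cell (4,4): code 0001 → (4.474,4.000)–(4.000,4.400)
total: 16 segments, chained into 1 closed loop(s), length Σ = 11.846386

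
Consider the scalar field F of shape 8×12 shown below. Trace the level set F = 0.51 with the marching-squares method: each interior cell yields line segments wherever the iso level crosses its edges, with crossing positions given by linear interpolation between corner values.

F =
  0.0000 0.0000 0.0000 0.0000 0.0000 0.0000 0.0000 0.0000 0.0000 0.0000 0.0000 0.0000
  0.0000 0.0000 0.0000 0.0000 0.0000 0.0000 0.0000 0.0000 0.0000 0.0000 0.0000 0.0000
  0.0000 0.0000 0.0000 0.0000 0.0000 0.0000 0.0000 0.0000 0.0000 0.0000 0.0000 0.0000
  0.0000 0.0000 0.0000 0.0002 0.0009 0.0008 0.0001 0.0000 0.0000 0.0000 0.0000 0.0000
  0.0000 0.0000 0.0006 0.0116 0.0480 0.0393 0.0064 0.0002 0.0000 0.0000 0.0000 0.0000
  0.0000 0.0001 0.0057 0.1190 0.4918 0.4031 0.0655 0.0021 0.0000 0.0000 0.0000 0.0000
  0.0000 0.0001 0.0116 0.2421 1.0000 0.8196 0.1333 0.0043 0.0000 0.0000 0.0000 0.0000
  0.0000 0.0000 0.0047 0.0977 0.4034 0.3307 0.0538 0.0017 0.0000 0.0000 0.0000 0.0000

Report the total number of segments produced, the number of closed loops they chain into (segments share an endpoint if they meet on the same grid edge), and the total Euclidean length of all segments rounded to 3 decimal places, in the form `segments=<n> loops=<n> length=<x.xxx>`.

cell (5,3): code 0100 → (5.036,4.000)–(6.000,3.353)
cell (5,4): code 1100 → (5.257,5.000)–(5.036,4.000)
cell (5,5): code 1000 → (6.000,5.451)–(5.257,5.000)
cell (6,3): code 0010 → (6.000,3.353)–(6.821,4.000)
cell (6,4): code 0011 → (6.821,4.000)–(6.633,5.000)
cell (6,5): code 0001 → (6.633,5.000)–(6.000,5.451)
total: 6 segments, chained into 1 closed loop(s), length Σ = 5.894790

segments=6 loops=1 length=5.895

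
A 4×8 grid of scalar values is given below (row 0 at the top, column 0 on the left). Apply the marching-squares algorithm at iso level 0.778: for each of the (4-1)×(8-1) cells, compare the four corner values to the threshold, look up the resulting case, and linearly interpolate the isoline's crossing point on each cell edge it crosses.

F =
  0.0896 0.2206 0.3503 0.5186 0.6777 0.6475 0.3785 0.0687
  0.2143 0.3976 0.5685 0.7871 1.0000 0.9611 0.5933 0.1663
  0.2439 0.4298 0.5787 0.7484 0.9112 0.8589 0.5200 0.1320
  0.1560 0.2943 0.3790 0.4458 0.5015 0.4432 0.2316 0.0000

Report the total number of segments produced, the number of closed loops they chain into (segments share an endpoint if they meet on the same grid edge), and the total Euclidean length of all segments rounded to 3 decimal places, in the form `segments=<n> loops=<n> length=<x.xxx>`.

segments=10 loops=1 length=7.277

cell (0,2): code 0100 → (0.966,3.000)–(1.000,2.958)
cell (0,3): code 1100 → (0.311,4.000)–(0.966,3.000)
cell (0,4): code 1100 → (0.416,5.000)–(0.311,4.000)
cell (0,5): code 1000 → (1.000,5.498)–(0.416,5.000)
cell (1,2): code 0010 → (1.000,2.958)–(1.235,3.000)
cell (1,3): code 0111 → (1.235,3.000)–(2.000,3.182)
cell (1,5): code 1001 → (2.000,5.239)–(1.000,5.498)
cell (2,3): code 0010 → (2.000,3.182)–(2.325,4.000)
cell (2,4): code 0011 → (2.325,4.000)–(2.195,5.000)
cell (2,5): code 0001 → (2.195,5.000)–(2.000,5.239)
total: 10 segments, chained into 1 closed loop(s), length Σ = 7.276698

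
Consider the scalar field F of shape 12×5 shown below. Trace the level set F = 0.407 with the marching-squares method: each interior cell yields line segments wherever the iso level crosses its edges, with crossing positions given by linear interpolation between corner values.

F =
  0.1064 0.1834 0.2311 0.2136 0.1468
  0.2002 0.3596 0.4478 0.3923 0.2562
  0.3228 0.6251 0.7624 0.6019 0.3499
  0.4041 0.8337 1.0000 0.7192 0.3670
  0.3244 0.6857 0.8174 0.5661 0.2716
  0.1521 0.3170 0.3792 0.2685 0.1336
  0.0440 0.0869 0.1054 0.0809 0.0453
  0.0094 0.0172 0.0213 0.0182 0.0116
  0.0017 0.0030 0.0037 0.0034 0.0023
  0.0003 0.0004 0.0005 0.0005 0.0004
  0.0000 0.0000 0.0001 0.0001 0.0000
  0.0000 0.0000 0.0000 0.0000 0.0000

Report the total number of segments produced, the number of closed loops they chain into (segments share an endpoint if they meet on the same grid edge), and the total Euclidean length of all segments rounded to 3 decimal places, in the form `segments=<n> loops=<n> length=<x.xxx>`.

cell (0,1): code 0100 → (0.812,2.000)–(1.000,1.537)
cell (0,2): code 1000 → (1.000,2.735)–(0.812,2.000)
cell (1,0): code 0100 → (1.179,1.000)–(2.000,0.279)
cell (1,1): code 1110 → (1.000,1.537)–(1.179,1.000)
cell (1,2): code 1101 → (1.070,3.000)–(1.000,2.735)
cell (1,3): code 1000 → (2.000,3.773)–(1.070,3.000)
cell (2,0): code 0110 → (2.000,0.279)–(3.000,0.007)
cell (2,3): code 1001 → (3.000,3.886)–(2.000,3.773)
cell (3,0): code 0110 → (3.000,0.007)–(4.000,0.229)
cell (3,3): code 1001 → (4.000,3.540)–(3.000,3.886)
cell (4,0): code 0010 → (4.000,0.229)–(4.756,1.000)
cell (4,1): code 0011 → (4.756,1.000)–(4.937,2.000)
cell (4,2): code 0011 → (4.937,2.000)–(4.535,3.000)
cell (4,3): code 0001 → (4.535,3.000)–(4.000,3.540)
total: 14 segments, chained into 1 closed loop(s), length Σ = 12.460544

segments=14 loops=1 length=12.461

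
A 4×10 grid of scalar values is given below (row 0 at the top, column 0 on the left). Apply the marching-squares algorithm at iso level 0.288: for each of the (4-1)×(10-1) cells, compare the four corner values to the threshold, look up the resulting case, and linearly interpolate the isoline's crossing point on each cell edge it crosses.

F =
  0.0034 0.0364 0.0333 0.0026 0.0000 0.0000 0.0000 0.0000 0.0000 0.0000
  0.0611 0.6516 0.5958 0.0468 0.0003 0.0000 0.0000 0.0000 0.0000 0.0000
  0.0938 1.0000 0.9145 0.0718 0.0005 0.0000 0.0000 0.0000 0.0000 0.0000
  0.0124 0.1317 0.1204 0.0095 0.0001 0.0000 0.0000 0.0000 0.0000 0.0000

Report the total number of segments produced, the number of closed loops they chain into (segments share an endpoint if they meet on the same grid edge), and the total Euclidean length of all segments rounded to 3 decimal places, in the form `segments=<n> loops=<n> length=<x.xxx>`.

segments=8 loops=1 length=7.889

cell (0,0): code 0100 → (0.409,1.000)–(1.000,0.384)
cell (0,1): code 1100 → (0.453,2.000)–(0.409,1.000)
cell (0,2): code 1000 → (1.000,2.561)–(0.453,2.000)
cell (1,0): code 0110 → (1.000,0.384)–(2.000,0.214)
cell (1,2): code 1001 → (2.000,2.743)–(1.000,2.561)
cell (2,0): code 0010 → (2.000,0.214)–(2.820,1.000)
cell (2,1): code 0011 → (2.820,1.000)–(2.789,2.000)
cell (2,2): code 0001 → (2.789,2.000)–(2.000,2.743)
total: 8 segments, chained into 1 closed loop(s), length Σ = 7.888971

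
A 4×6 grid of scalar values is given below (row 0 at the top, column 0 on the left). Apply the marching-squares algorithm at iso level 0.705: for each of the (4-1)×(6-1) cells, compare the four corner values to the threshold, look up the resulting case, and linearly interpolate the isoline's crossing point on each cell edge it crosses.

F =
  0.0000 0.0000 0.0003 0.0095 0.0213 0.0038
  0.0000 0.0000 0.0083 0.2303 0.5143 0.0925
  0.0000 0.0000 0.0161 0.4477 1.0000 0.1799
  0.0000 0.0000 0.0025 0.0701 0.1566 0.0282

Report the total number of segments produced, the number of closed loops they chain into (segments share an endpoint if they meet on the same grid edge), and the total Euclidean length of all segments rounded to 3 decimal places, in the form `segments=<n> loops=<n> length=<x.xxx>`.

cell (1,3): code 0100 → (1.393,4.000)–(2.000,3.466)
cell (1,4): code 1000 → (2.000,4.360)–(1.393,4.000)
cell (2,3): code 0010 → (2.000,3.466)–(2.350,4.000)
cell (2,4): code 0001 → (2.350,4.000)–(2.000,4.360)
total: 4 segments, chained into 1 closed loop(s), length Σ = 2.654918

segments=4 loops=1 length=2.655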